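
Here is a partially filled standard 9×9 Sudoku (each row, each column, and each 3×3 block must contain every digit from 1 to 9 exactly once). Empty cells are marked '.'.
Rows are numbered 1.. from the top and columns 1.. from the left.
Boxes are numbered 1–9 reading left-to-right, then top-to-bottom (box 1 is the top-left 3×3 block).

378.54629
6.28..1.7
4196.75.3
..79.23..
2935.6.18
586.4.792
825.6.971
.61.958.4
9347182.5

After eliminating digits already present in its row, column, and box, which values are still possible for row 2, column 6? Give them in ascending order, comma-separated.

Row 2 already contains {1, 2, 6, 7, 8}.
Column 6 already contains {2, 4, 5, 6, 7, 8}.
Its 3×3 block (box 2) already contains {4, 5, 6, 7, 8}.
Removing those from 1–9 leaves {3, 9} as the candidates for row 2, column 6.

3,9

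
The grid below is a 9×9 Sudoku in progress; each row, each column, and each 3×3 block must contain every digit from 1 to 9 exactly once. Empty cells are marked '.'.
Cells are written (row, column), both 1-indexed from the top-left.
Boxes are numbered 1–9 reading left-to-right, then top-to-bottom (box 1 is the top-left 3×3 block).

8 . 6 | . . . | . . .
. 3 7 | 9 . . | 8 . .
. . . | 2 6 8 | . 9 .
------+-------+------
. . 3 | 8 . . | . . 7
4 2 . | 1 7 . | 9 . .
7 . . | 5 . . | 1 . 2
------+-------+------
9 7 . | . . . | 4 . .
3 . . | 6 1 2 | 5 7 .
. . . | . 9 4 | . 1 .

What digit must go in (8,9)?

9

Cell (8,9) itself could take any of {8, 9} by direct elimination.
Consider where 9 can go in column 9.
(1,9) is out (box 3 already has a 9). (2,9) is out (row 2 already has a 9). (3,9) is out (row 3 already has a 9). (5,9) is out (row 5 already has a 9). The remaining empty cells in column 9 are similarly blocked.
So the only cell in column 9 that can hold 9 is (8,9).
Therefore (8,9) = 9.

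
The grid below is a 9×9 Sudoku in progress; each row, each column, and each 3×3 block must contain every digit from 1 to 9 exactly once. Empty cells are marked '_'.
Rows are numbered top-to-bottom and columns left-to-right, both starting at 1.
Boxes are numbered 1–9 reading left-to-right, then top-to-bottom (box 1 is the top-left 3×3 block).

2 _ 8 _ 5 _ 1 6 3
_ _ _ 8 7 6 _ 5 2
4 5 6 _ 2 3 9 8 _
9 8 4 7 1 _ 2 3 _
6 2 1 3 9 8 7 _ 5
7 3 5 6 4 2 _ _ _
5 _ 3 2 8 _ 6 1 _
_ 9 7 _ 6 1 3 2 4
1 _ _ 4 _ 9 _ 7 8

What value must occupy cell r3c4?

Row 3 already contains {2, 3, 4, 5, 6, 8, 9}.
Column 4 already contains {2, 3, 4, 6, 7, 8}.
Its 3×3 block (box 2) already contains {2, 3, 5, 6, 7, 8}.
The only value from 1–9 not eliminated is 1, so r3c4 = 1.

1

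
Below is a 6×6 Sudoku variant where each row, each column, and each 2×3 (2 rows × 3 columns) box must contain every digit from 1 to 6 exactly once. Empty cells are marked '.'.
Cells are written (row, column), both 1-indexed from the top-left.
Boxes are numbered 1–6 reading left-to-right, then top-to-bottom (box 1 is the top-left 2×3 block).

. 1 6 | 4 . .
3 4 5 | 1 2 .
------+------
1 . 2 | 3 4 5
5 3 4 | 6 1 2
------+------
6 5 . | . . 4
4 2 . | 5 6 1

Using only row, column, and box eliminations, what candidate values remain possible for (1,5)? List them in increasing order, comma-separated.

Row 1 already contains {1, 4, 6}.
Column 5 already contains {1, 2, 4, 6}.
Its 2×3 block (box 2) already contains {1, 2, 4}.
Removing those from 1–6 leaves {3, 5} as the candidates for (1,5).

3,5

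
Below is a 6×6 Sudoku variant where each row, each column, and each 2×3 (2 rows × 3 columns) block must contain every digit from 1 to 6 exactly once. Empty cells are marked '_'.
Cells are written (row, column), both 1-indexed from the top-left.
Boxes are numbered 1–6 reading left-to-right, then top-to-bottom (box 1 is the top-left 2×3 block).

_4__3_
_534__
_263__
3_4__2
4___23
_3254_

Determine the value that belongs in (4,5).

5

Cell (4,5) itself could take any of {1, 5, 6} by direct elimination.
Consider where 5 can go in row 4.
(4,2) is out (column 2 already has a 5).
(4,4) is out (column 4 already has a 5).
So the only cell in row 4 that can hold 5 is (4,5).
Therefore (4,5) = 5.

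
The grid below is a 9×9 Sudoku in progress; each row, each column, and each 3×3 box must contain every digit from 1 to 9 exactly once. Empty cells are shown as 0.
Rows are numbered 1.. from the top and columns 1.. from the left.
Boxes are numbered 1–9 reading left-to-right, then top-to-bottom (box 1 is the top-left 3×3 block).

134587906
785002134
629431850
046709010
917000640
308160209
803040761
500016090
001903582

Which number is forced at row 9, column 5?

Row 9 already contains {1, 2, 3, 5, 8, 9}.
Column 5 already contains {1, 3, 4, 6, 8}.
Its 3×3 block (box 8) already contains {1, 3, 4, 6, 9}.
The only value from 1–9 not eliminated is 7, so row 9, column 5 = 7.

7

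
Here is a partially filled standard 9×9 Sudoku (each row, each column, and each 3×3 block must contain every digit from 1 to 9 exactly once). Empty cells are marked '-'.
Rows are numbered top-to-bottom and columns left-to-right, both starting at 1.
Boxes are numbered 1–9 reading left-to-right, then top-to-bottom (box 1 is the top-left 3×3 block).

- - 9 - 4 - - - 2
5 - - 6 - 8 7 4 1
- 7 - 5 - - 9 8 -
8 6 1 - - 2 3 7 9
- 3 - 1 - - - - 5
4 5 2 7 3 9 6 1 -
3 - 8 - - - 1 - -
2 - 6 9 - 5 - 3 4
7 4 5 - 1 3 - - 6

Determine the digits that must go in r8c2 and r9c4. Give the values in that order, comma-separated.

1,8

For r8c2:
  Row 8 already contains {2, 3, 4, 5, 6, 9}.
  Column 2 already contains {3, 4, 5, 6, 7}.
  Its 3×3 block (box 7) already contains {2, 3, 4, 5, 6, 7, 8}.
  The only value from 1–9 not eliminated is 1, so r8c2 = 1.
For r9c4:
  Consider where 8 can go in column 4.
  r1c4 is out (box 2 already has a 8).
  r4c4 is out (row 4 already has a 8).
  r7c4 is out (row 7 already has a 8).
  So the only cell in column 4 that can hold 8 is r9c4.
  So r9c4 = 8.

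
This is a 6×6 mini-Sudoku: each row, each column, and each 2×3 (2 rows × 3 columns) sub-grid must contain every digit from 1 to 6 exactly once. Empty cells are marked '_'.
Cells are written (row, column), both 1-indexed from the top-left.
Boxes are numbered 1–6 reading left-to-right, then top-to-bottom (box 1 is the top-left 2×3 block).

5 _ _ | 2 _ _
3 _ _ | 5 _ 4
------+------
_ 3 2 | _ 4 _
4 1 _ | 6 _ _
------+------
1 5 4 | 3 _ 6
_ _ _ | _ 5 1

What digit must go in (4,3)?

5

Row 4 already contains {1, 4, 6}.
Column 3 already contains {2, 4}.
Its 2×3 block (box 3) already contains {1, 2, 3, 4}.
The only value from 1–6 not eliminated is 5, so (4,3) = 5.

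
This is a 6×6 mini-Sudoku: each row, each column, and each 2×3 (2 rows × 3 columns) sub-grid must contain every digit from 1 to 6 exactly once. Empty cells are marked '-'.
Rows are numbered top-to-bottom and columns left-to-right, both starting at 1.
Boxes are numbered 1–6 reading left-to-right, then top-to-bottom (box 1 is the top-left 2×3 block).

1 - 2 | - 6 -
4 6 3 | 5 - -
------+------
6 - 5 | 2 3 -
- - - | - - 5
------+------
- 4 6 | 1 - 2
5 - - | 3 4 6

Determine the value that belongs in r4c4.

6

Cell r4c4 itself could take any of {4, 6} by direct elimination.
Consider where 6 can go in box 4.
r3c6 is out (row 3 already has a 6).
r4c5 is out (column 5 already has a 6).
So the only cell in box 4 that can hold 6 is r4c4.
Therefore r4c4 = 6.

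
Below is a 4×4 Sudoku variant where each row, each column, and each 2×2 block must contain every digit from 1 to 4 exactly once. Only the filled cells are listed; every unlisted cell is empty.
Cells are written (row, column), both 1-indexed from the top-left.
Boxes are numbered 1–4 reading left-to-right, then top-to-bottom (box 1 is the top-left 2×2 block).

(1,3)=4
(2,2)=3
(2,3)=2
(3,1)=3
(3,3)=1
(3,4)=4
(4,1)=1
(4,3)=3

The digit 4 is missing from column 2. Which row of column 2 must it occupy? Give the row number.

4

Consider where 4 can go in column 2.
(1,2) is out (row 1 already has a 4).
(3,2) is out (row 3 already has a 4).
So the only cell in column 2 that can hold 4 is (4,2).
That is row 4.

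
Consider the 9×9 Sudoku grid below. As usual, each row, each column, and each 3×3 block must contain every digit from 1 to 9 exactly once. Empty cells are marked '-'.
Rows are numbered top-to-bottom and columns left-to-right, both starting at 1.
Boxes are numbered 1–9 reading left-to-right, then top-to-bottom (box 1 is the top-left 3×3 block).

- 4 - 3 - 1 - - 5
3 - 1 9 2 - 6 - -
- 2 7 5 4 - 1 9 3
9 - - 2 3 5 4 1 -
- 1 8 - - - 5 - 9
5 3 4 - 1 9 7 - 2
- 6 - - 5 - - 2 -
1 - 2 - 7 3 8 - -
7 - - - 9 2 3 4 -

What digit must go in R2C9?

Cell R2C9 itself could take any of {4, 7, 8} by direct elimination.
Consider where 4 can go in column 9.
R4C9 is out (row 4 already has a 4).
R7C9 is out (box 9 already has a 4).
R8C9 is out (box 9 already has a 4).
R9C9 is out (row 9 already has a 4).
So the only cell in column 9 that can hold 4 is R2C9.
Therefore R2C9 = 4.

4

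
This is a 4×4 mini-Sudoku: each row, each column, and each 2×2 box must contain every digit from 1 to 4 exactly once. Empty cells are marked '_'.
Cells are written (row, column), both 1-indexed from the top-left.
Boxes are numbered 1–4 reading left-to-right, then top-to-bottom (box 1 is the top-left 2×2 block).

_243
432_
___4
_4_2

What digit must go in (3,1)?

2

Cell (3,1) itself could take any of {1, 2, 3} by direct elimination.
Consider where 2 can go in row 3.
(3,2) is out (column 2 already has a 2).
(3,3) is out (column 3 already has a 2).
So the only cell in row 3 that can hold 2 is (3,1).
Therefore (3,1) = 2.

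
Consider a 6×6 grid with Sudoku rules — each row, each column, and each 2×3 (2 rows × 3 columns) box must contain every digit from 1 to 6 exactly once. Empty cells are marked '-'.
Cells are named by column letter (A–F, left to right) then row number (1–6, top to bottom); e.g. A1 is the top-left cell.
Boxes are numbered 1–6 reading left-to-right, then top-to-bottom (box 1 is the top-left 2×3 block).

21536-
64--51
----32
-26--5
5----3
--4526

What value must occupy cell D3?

6

Cell D3 itself could take any of {1, 4, 6} by direct elimination.
Consider where 6 can go in box 4.
D4 is out (row 4 already has a 6).
E4 is out (row 4 already has a 6).
So the only cell in box 4 that can hold 6 is D3.
Therefore D3 = 6.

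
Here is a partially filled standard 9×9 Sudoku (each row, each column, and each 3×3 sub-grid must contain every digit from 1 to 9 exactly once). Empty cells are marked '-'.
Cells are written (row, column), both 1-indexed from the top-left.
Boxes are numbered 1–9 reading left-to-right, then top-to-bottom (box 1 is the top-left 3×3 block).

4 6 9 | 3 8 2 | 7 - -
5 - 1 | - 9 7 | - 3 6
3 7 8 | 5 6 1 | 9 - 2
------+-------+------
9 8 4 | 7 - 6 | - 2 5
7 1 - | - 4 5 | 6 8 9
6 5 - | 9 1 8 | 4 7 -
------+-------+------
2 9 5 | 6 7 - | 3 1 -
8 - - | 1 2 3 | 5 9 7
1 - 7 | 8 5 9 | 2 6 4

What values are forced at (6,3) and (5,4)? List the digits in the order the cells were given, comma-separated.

2,2

For (6,3):
  Consider where 2 can go in row 6.
  (6,9) is out (column 9 already has a 2).
  So the only cell in row 6 that can hold 2 is (6,3).
  So (6,3) = 2.
For (5,4):
  Row 5 already contains {1, 4, 5, 6, 7, 8, 9}.
  Column 4 already contains {1, 3, 5, 6, 7, 8, 9}.
  Its 3×3 block (box 5) already contains {1, 4, 5, 6, 7, 8, 9}.
  The only value from 1–9 not eliminated is 2, so (5,4) = 2.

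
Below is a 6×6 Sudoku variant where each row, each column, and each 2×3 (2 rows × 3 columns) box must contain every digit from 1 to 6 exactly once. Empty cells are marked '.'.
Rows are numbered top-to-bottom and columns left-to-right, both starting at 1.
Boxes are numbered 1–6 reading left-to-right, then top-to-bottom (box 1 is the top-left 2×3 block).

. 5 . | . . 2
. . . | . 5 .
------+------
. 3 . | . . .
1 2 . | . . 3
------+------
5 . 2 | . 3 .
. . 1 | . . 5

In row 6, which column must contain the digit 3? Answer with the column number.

Consider where 3 can go in row 6.
r6c2 is out (column 2 already has a 3).
r6c4 is out (box 6 already has a 3).
r6c5 is out (column 5 already has a 3).
So the only cell in row 6 that can hold 3 is r6c1.
That is column 1.

1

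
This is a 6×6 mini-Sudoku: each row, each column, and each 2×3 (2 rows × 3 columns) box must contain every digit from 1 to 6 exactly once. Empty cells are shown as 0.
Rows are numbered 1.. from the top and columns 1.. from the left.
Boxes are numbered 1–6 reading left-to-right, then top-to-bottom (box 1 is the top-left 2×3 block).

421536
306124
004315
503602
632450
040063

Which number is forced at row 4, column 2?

Row 4 already contains {2, 3, 5, 6}.
Column 2 already contains {2, 3, 4}.
Its 2×3 block (box 3) already contains {3, 4, 5}.
The only value from 1–6 not eliminated is 1, so row 4, column 2 = 1.

1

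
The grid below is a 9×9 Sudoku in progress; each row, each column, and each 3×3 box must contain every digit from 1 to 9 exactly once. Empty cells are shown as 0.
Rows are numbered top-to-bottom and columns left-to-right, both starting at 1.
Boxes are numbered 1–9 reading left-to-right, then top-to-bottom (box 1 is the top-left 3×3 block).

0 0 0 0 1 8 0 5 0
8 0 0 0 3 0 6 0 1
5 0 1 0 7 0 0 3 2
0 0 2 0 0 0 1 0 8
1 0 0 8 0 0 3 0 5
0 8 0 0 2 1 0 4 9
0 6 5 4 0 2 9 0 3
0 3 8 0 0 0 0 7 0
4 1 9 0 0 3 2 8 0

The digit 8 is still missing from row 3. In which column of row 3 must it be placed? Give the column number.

7

Consider where 8 can go in row 3.
r3c2 is out (column 2 already has a 8).
r3c4 is out (column 4 already has a 8).
r3c6 is out (column 6 already has a 8).
So the only cell in row 3 that can hold 8 is r3c7.
That is column 7.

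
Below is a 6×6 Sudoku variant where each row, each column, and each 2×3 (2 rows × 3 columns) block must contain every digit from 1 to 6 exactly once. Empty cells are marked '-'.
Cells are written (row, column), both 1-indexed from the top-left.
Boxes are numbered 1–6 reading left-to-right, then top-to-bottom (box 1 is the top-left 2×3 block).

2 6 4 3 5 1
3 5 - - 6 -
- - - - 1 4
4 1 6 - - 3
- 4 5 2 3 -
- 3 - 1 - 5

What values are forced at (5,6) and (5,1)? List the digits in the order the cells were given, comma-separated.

For (5,6):
  Row 5 already contains {2, 3, 4, 5}.
  Column 6 already contains {1, 3, 4, 5}.
  Its 2×3 block (box 6) already contains {1, 2, 3, 5}.
  The only value from 1–6 not eliminated is 6, so (5,6) = 6.
For (5,1):
  Consider where 1 can go in row 5.
  (5,6) is out (column 6 already has a 1).
  So the only cell in row 5 that can hold 1 is (5,1).
  So (5,1) = 1.

6,1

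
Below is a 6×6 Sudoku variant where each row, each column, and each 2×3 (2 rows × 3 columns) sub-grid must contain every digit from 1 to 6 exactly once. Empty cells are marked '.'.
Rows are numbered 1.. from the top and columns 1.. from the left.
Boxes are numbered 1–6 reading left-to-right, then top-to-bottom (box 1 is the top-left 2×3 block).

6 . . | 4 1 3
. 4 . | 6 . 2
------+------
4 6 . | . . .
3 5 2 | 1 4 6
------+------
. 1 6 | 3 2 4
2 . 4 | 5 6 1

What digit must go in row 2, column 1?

1

Cell row 2, column 1 itself could take any of {1, 5} by direct elimination.
Consider where 1 can go in column 1.
row 5, column 1 is out (row 5 already has a 1).
So the only cell in column 1 that can hold 1 is row 2, column 1.
Therefore row 2, column 1 = 1.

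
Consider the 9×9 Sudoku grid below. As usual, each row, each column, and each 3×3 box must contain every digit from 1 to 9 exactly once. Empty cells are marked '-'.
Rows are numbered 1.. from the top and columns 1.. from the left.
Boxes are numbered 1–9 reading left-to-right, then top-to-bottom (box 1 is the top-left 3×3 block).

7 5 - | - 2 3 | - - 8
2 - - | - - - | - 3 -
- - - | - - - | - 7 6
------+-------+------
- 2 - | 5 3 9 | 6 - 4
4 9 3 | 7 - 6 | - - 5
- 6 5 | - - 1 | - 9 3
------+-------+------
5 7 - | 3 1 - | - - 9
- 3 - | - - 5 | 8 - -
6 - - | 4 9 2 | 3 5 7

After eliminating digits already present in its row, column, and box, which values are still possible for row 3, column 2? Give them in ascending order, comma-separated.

Row 3 already contains {6, 7}.
Column 2 already contains {2, 3, 5, 6, 7, 9}.
Its 3×3 block (box 1) already contains {2, 5, 7}.
Removing those from 1–9 leaves {1, 4, 8} as the candidates for row 3, column 2.

1,4,8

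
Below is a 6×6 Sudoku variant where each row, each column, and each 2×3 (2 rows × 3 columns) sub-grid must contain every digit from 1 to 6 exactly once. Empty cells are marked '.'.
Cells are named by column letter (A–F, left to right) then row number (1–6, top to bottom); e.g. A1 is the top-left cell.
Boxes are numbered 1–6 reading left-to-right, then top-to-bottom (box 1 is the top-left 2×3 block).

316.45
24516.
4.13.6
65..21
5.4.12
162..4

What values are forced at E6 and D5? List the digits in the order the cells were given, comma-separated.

3,6

For E6:
  Consider where 3 can go in row 6.
  D6 is out (column D already has a 3).
  So the only cell in row 6 that can hold 3 is E6.
  So E6 = 3.
For D5:
  Row 5 already contains {1, 2, 4, 5}.
  Column D already contains {1, 3}.
  Its 2×3 block (box 6) already contains {1, 2, 4}.
  The only value from 1–6 not eliminated is 6, so D5 = 6.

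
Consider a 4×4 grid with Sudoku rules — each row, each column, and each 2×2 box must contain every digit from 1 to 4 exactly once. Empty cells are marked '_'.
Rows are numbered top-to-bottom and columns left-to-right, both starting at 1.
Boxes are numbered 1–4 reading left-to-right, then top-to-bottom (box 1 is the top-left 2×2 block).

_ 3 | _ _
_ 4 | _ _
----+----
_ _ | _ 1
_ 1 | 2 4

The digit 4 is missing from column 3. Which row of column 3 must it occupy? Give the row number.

1

Consider where 4 can go in column 3.
r2c3 is out (row 2 already has a 4).
r3c3 is out (box 4 already has a 4).
So the only cell in column 3 that can hold 4 is r1c3.
That is row 1.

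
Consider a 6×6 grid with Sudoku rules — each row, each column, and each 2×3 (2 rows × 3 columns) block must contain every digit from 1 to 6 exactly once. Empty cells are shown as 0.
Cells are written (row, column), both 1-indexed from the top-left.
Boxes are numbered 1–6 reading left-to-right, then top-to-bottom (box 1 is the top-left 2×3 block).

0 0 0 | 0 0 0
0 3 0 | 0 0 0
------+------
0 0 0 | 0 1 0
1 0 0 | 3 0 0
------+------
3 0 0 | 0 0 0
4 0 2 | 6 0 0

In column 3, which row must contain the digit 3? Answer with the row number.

3

Consider where 3 can go in column 3.
(1,3) is out (box 1 already has a 3).
(2,3) is out (row 2 already has a 3).
(4,3) is out (row 4 already has a 3).
(5,3) is out (row 5 already has a 3).
So the only cell in column 3 that can hold 3 is (3,3).
That is row 3.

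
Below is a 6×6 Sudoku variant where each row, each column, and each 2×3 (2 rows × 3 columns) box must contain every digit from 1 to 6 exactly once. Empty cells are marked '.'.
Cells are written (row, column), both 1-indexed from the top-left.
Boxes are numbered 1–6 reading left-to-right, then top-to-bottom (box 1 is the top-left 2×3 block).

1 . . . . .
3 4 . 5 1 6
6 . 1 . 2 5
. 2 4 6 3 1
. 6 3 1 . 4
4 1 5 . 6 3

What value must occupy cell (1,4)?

3

Cell (1,4) itself could take any of {2, 3, 4} by direct elimination.
Consider where 3 can go in row 1.
(1,2) is out (box 1 already has a 3).
(1,3) is out (column 3 already has a 3).
(1,5) is out (column 5 already has a 3).
(1,6) is out (column 6 already has a 3).
So the only cell in row 1 that can hold 3 is (1,4).
Therefore (1,4) = 3.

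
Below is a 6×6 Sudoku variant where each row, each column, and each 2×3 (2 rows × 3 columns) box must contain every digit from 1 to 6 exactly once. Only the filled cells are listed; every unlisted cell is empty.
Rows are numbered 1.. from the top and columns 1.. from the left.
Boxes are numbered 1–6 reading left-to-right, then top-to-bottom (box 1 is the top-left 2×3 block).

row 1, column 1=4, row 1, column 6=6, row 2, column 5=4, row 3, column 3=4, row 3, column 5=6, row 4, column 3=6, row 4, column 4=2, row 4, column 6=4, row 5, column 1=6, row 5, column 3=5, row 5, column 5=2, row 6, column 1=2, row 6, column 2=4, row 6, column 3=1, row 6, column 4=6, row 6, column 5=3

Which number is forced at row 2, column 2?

Cell row 2, column 2 itself could take any of {1, 2, 3, 5, 6} by direct elimination.
Consider where 6 can go in row 2.
row 2, column 1 is out (column 1 already has a 6).
row 2, column 3 is out (column 3 already has a 6).
row 2, column 4 is out (column 4 already has a 6).
row 2, column 6 is out (column 6 already has a 6).
So the only cell in row 2 that can hold 6 is row 2, column 2.
Therefore row 2, column 2 = 6.

6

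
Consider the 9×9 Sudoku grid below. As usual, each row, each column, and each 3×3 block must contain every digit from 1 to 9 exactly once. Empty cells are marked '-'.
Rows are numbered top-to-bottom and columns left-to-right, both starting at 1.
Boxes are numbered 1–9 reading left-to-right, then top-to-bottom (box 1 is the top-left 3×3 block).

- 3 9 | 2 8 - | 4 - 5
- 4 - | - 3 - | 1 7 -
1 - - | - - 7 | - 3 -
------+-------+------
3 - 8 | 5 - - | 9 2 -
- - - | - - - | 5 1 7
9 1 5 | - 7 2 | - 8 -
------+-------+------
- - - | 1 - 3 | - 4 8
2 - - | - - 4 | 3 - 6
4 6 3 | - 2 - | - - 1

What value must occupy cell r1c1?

7

Cell r1c1 itself could take any of {6, 7} by direct elimination.
Consider where 7 can go in row 1.
r1c6 is out (column 6 already has a 7).
r1c8 is out (column 8 already has a 7).
So the only cell in row 1 that can hold 7 is r1c1.
Therefore r1c1 = 7.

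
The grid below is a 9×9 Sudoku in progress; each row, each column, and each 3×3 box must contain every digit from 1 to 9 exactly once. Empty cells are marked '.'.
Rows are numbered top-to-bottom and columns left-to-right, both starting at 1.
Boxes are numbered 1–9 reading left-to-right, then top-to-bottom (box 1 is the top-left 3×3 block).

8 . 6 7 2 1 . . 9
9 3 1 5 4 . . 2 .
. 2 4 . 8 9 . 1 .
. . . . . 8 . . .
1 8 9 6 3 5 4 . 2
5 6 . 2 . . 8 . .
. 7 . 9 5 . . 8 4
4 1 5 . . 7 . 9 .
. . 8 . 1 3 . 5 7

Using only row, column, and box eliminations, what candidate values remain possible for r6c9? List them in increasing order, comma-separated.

1,3

Row 6 already contains {2, 5, 6, 8}.
Column 9 already contains {2, 4, 7, 9}.
Its 3×3 block (box 6) already contains {2, 4, 8}.
Removing those from 1–9 leaves {1, 3} as the candidates for r6c9.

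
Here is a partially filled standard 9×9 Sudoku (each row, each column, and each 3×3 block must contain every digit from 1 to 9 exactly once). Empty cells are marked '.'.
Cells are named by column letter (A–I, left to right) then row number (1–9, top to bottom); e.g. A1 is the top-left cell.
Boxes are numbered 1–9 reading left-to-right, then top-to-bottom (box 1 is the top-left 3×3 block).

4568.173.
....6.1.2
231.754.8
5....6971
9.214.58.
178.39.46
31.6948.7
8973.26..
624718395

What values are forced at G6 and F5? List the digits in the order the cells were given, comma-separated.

For G6:
  Row 6 already contains {1, 3, 4, 6, 7, 8, 9}.
  Column G already contains {1, 3, 4, 5, 6, 7, 8, 9}.
  Its 3×3 block (box 6) already contains {1, 4, 5, 6, 7, 8, 9}.
  The only value from 1–9 not eliminated is 2, so G6 = 2.
For F5:
  Row 5 already contains {1, 2, 4, 5, 8, 9}.
  Column F already contains {1, 2, 4, 5, 6, 8, 9}.
  Its 3×3 block (box 5) already contains {1, 3, 4, 6, 9}.
  The only value from 1–9 not eliminated is 7, so F5 = 7.

2,7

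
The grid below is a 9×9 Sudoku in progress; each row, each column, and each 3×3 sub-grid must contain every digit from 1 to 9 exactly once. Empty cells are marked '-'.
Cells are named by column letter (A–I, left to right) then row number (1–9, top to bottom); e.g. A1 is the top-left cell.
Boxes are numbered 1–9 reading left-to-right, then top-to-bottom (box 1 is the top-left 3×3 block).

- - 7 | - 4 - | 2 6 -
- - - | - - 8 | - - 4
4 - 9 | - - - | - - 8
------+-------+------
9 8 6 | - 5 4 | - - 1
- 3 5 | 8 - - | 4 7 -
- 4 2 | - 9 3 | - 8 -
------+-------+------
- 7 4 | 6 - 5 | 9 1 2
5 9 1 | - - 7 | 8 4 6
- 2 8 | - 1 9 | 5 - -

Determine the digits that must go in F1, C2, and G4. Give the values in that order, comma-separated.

For F1:
  Row 1 already contains {2, 4, 6, 7}.
  Column F already contains {3, 4, 5, 7, 8, 9}.
  Its 3×3 block (box 2) already contains {4, 8}.
  The only value from 1–9 not eliminated is 1, so F1 = 1.
For C2:
  Row 2 already contains {4, 8}.
  Column C already contains {1, 2, 4, 5, 6, 7, 8, 9}.
  Its 3×3 block (box 1) already contains {4, 7, 9}.
  The only value from 1–9 not eliminated is 3, so C2 = 3.
For G4:
  Row 4 already contains {1, 4, 5, 6, 8, 9}.
  Column G already contains {2, 4, 5, 8, 9}.
  Its 3×3 block (box 6) already contains {1, 4, 7, 8}.
  The only value from 1–9 not eliminated is 3, so G4 = 3.

1,3,3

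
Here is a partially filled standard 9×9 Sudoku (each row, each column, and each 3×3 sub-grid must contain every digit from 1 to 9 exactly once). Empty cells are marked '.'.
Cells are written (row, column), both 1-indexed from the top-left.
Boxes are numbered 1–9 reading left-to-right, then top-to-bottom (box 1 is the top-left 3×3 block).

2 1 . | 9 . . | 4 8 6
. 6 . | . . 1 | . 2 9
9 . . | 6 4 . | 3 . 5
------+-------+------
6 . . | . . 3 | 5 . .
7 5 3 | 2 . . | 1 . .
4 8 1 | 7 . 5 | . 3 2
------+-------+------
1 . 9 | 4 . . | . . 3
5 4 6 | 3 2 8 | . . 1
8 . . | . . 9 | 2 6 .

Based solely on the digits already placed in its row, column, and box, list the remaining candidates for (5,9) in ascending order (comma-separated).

4,8

Row 5 already contains {1, 2, 3, 5, 7}.
Column 9 already contains {1, 2, 3, 5, 6, 9}.
Its 3×3 block (box 6) already contains {1, 2, 3, 5}.
Removing those from 1–9 leaves {4, 8} as the candidates for (5,9).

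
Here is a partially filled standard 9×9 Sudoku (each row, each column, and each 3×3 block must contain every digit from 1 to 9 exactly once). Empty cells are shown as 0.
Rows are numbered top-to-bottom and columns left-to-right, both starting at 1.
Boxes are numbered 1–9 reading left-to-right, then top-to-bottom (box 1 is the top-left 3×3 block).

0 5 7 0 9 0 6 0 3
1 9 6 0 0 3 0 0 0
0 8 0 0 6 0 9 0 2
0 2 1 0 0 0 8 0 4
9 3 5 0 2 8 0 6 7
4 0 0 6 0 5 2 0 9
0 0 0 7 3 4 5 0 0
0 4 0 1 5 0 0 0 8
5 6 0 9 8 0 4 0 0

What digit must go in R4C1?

Cell R4C1 itself could take any of {6, 7} by direct elimination.
Consider where 6 can go in column 1.
R1C1 is out (row 1 already has a 6).
R3C1 is out (row 3 already has a 6).
R7C1 is out (box 7 already has a 6).
R8C1 is out (box 7 already has a 6).
So the only cell in column 1 that can hold 6 is R4C1.
Therefore R4C1 = 6.

6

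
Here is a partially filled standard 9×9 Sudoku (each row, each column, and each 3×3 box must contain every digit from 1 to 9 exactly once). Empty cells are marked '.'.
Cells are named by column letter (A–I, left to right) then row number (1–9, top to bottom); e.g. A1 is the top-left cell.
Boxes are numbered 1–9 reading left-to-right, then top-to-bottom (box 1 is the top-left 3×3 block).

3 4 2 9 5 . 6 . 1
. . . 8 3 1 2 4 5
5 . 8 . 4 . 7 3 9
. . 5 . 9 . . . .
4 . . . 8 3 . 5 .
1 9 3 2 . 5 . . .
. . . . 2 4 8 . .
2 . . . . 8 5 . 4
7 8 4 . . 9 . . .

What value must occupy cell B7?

Cell B7 itself could take any of {1, 3, 5, 6} by direct elimination.
Consider where 5 can go in column B.
B2 is out (row 2 already has a 5).
B3 is out (row 3 already has a 5).
B4 is out (row 4 already has a 5).
B5 is out (row 5 already has a 5).
B8 is out (row 8 already has a 5).
So the only cell in column B that can hold 5 is B7.
Therefore B7 = 5.

5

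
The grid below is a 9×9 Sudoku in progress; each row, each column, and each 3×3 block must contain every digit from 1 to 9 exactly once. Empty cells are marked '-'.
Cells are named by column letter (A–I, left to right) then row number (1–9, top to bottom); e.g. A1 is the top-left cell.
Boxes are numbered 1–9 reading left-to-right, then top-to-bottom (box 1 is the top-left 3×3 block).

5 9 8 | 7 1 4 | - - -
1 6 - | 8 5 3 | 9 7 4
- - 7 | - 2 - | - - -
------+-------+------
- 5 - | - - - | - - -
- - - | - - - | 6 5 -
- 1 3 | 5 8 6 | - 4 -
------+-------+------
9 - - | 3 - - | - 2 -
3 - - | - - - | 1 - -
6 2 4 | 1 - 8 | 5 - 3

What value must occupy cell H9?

Row 9 already contains {1, 2, 3, 4, 5, 6, 8}.
Column H already contains {2, 4, 5, 7}.
Its 3×3 block (box 9) already contains {1, 2, 3, 5}.
The only value from 1–9 not eliminated is 9, so H9 = 9.

9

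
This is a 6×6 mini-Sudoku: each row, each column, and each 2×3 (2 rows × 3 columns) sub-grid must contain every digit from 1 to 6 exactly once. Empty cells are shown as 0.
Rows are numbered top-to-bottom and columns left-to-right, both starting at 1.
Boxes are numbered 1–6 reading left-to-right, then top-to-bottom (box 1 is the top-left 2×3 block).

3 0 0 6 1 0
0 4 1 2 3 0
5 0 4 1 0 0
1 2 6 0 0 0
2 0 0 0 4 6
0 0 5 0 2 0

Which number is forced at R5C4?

Cell R5C4 itself could take any of {3, 5} by direct elimination.
Consider where 5 can go in box 6.
R6C4 is out (row 6 already has a 5).
R6C6 is out (row 6 already has a 5).
So the only cell in box 6 that can hold 5 is R5C4.
Therefore R5C4 = 5.

5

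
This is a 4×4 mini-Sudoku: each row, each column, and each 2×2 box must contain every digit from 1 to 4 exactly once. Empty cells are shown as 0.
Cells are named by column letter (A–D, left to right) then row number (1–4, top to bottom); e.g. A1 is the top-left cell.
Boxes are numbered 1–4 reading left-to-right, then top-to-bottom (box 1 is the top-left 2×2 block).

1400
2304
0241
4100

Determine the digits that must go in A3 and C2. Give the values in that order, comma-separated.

3,1

For A3:
  Row 3 already contains {1, 2, 4}.
  Column A already contains {1, 2, 4}.
  Its 2×2 block (box 3) already contains {1, 2, 4}.
  The only value from 1–4 not eliminated is 3, so A3 = 3.
For C2:
  Row 2 already contains {2, 3, 4}.
  Column C already contains {4}.
  Its 2×2 block (box 2) already contains {4}.
  The only value from 1–4 not eliminated is 1, so C2 = 1.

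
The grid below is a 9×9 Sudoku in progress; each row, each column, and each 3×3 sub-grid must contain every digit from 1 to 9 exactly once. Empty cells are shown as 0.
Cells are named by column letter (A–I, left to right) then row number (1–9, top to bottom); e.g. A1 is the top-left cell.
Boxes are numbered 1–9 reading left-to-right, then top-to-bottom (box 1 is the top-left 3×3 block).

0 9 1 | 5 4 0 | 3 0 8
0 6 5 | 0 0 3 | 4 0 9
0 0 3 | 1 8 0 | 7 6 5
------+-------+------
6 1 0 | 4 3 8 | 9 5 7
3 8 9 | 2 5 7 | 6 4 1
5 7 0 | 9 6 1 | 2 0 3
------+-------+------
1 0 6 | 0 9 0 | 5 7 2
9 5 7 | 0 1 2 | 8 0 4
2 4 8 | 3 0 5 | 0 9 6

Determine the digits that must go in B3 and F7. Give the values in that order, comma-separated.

2,4

For B3:
  Row 3 already contains {1, 3, 5, 6, 7, 8}.
  Column B already contains {1, 4, 5, 6, 7, 8, 9}.
  Its 3×3 block (box 1) already contains {1, 3, 5, 6, 9}.
  The only value from 1–9 not eliminated is 2, so B3 = 2.
For F7:
  Row 7 already contains {1, 2, 5, 6, 7, 9}.
  Column F already contains {1, 2, 3, 5, 7, 8}.
  Its 3×3 block (box 8) already contains {1, 2, 3, 5, 9}.
  The only value from 1–9 not eliminated is 4, so F7 = 4.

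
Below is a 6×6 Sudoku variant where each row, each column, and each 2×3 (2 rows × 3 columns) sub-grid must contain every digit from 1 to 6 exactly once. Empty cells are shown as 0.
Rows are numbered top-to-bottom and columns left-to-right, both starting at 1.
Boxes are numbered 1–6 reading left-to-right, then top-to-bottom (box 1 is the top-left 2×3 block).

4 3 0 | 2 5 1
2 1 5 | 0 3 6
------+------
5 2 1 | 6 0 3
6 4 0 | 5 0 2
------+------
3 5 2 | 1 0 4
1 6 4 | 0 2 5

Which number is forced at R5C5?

6

Row 5 already contains {1, 2, 3, 4, 5}.
Column 5 already contains {2, 3, 5}.
Its 2×3 block (box 6) already contains {1, 2, 4, 5}.
The only value from 1–6 not eliminated is 6, so R5C5 = 6.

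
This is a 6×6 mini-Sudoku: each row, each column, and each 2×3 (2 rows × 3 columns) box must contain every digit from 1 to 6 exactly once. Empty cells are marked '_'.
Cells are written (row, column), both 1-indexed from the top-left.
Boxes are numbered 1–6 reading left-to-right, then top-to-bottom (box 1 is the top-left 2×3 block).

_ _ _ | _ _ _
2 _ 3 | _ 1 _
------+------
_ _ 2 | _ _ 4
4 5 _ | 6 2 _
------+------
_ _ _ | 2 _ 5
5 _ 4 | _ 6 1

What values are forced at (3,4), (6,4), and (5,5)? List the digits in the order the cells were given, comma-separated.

For (3,4):
  Consider where 1 can go in column 4.
  (1,4) is out (box 2 already has a 1).
  (2,4) is out (row 2 already has a 1).
  (6,4) is out (row 6 already has a 1).
  So the only cell in column 4 that can hold 1 is (3,4).
  So (3,4) = 1.
For (6,4):
  Row 6 already contains {1, 4, 5, 6}.
  Column 4 already contains {2, 6}.
  Its 2×3 block (box 6) already contains {1, 2, 5, 6}.
  The only value from 1–6 not eliminated is 3, so (6,4) = 3.
For (5,5):
  Consider where 4 can go in box 6.
  (6,4) is out (row 6 already has a 4).
  So the only cell in box 6 that can hold 4 is (5,5).
  So (5,5) = 4.

1,3,4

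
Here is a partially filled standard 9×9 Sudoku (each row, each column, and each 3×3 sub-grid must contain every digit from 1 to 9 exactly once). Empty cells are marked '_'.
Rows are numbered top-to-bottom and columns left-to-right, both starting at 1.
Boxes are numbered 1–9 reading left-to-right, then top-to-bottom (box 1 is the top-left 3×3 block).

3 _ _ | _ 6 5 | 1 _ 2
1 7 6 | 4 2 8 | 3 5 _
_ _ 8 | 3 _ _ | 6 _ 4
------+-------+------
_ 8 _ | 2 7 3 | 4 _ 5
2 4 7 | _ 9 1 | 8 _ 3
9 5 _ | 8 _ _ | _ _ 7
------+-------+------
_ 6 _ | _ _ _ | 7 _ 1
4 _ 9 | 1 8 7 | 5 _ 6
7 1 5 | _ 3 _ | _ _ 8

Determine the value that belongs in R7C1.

Row 7 already contains {1, 6, 7}.
Column 1 already contains {1, 2, 3, 4, 7, 9}.
Its 3×3 block (box 7) already contains {1, 4, 5, 6, 7, 9}.
The only value from 1–9 not eliminated is 8, so R7C1 = 8.

8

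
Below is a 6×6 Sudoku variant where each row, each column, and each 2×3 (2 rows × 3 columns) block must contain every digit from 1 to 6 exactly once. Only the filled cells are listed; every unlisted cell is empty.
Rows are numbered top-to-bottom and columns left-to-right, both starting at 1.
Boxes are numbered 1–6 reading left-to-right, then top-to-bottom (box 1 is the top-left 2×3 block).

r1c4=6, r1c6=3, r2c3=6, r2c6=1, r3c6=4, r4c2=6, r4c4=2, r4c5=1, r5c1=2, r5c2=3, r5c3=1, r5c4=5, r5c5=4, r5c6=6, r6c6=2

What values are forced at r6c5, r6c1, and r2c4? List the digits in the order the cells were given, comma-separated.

For r6c5:
  Row 6 already contains {2}.
  Column 5 already contains {1, 4}.
  Its 2×3 block (box 6) already contains {2, 4, 5, 6}.
  The only value from 1–6 not eliminated is 3, so r6c5 = 3.
For r6c1:
  Consider where 6 can go in box 5.
  r6c2 is out (column 2 already has a 6).
  r6c3 is out (column 3 already has a 6).
  So the only cell in box 5 that can hold 6 is r6c1.
  So r6c1 = 6.
For r2c4:
  Row 2 already contains {1, 6}.
  Column 4 already contains {2, 5, 6}.
  Its 2×3 block (box 2) already contains {1, 3, 6}.
  The only value from 1–6 not eliminated is 4, so r2c4 = 4.

3,6,4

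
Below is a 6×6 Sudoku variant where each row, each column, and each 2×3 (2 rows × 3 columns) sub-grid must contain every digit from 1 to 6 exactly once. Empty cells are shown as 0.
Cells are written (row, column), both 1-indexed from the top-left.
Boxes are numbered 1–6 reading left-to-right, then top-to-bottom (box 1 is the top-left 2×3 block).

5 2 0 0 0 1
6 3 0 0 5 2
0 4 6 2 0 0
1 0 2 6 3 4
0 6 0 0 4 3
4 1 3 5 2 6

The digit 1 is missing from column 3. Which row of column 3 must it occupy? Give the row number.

2

Consider where 1 can go in column 3.
(1,3) is out (row 1 already has a 1).
(5,3) is out (box 5 already has a 1).
So the only cell in column 3 that can hold 1 is (2,3).
That is row 2.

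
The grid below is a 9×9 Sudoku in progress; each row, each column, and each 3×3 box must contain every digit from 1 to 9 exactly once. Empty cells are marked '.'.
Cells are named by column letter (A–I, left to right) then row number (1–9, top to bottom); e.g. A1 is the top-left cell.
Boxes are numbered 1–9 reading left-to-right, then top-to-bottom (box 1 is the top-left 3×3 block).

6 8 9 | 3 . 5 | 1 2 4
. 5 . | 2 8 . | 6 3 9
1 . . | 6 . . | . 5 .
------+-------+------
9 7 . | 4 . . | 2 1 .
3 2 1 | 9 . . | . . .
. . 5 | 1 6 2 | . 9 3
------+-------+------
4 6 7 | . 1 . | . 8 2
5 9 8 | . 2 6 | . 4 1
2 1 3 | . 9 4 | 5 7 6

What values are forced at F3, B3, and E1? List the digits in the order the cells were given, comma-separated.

For F3:
  Consider where 9 can go in row 3.
  B3 is out (column B already has a 9).
  C3 is out (column C already has a 9).
  E3 is out (column E already has a 9).
  G3 is out (box 3 already has a 9).
  I3 is out (column I already has a 9).
  So the only cell in row 3 that can hold 9 is F3.
  So F3 = 9.
For B3:
  Consider where 3 can go in box 1.
  A2 is out (row 2 already has a 3).
  C2 is out (row 2 already has a 3).
  C3 is out (column C already has a 3).
  So the only cell in box 1 that can hold 3 is B3.
  So B3 = 3.
For E1:
  Row 1 already contains {1, 2, 3, 4, 5, 6, 8, 9}.
  Column E already contains {1, 2, 6, 8, 9}.
  Its 3×3 block (box 2) already contains {2, 3, 5, 6, 8}.
  The only value from 1–9 not eliminated is 7, so E1 = 7.

9,3,7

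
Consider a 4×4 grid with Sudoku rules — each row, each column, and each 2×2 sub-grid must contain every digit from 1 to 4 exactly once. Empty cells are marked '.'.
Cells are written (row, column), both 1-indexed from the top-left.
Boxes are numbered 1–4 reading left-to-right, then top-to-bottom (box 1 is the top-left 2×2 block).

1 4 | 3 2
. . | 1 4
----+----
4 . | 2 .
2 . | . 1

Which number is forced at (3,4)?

3

Row 3 already contains {2, 4}.
Column 4 already contains {1, 2, 4}.
Its 2×2 block (box 4) already contains {1, 2}.
The only value from 1–4 not eliminated is 3, so (3,4) = 3.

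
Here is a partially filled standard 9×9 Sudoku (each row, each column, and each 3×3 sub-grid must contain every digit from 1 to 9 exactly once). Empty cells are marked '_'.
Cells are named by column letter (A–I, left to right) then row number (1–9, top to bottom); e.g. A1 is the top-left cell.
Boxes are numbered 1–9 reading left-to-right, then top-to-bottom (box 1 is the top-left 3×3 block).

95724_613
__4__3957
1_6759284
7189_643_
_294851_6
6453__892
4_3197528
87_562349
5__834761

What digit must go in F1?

Row 1 already contains {1, 2, 3, 4, 5, 6, 7, 9}.
Column F already contains {2, 3, 4, 5, 6, 7, 9}.
Its 3×3 block (box 2) already contains {2, 3, 4, 5, 7, 9}.
The only value from 1–9 not eliminated is 8, so F1 = 8.

8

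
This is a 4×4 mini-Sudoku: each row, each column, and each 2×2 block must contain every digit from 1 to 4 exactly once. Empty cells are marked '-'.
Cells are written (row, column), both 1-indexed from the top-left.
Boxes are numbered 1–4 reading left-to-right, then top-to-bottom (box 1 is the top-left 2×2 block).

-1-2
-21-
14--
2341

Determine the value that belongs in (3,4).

3

Row 3 already contains {1, 4}.
Column 4 already contains {1, 2}.
Its 2×2 block (box 4) already contains {1, 4}.
The only value from 1–4 not eliminated is 3, so (3,4) = 3.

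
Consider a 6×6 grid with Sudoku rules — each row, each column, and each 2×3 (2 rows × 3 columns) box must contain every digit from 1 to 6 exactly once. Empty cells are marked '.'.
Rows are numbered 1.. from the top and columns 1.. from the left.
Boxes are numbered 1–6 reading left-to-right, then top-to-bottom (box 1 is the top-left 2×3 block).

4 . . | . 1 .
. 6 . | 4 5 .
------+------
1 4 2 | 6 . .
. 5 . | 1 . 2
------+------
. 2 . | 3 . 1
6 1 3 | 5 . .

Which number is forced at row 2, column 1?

Cell row 2, column 1 itself could take any of {2, 3} by direct elimination.
Consider where 2 can go in row 2.
row 2, column 3 is out (column 3 already has a 2).
row 2, column 6 is out (column 6 already has a 2).
So the only cell in row 2 that can hold 2 is row 2, column 1.
Therefore row 2, column 1 = 2.

2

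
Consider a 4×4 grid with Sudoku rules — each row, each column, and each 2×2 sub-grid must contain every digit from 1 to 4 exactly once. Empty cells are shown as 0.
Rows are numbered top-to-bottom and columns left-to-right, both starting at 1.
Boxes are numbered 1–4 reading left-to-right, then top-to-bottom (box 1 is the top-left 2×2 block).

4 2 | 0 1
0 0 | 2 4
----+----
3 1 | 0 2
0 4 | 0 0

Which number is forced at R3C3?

Row 3 already contains {1, 2, 3}.
Column 3 already contains {2}.
Its 2×2 block (box 4) already contains {2}.
The only value from 1–4 not eliminated is 4, so R3C3 = 4.

4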